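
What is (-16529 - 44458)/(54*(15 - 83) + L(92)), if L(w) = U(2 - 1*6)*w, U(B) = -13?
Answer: 60987/4868 ≈ 12.528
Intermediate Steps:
L(w) = -13*w
(-16529 - 44458)/(54*(15 - 83) + L(92)) = (-16529 - 44458)/(54*(15 - 83) - 13*92) = -60987/(54*(-68) - 1196) = -60987/(-3672 - 1196) = -60987/(-4868) = -60987*(-1/4868) = 60987/4868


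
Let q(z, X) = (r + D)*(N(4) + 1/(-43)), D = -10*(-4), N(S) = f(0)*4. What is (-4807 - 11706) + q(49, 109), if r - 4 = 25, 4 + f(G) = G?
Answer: -757600/43 ≈ -17619.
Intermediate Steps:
f(G) = -4 + G
r = 29 (r = 4 + 25 = 29)
N(S) = -16 (N(S) = (-4 + 0)*4 = -4*4 = -16)
D = 40
q(z, X) = -47541/43 (q(z, X) = (29 + 40)*(-16 + 1/(-43)) = 69*(-16 - 1/43) = 69*(-689/43) = -47541/43)
(-4807 - 11706) + q(49, 109) = (-4807 - 11706) - 47541/43 = -16513 - 47541/43 = -757600/43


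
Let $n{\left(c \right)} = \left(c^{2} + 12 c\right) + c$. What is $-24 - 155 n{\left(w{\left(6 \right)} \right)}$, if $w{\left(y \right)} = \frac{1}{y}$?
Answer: $- \frac{13109}{36} \approx -364.14$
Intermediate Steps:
$n{\left(c \right)} = c^{2} + 13 c$
$-24 - 155 n{\left(w{\left(6 \right)} \right)} = -24 - 155 \frac{13 + \frac{1}{6}}{6} = -24 - 155 \cdot \frac{1}{6} \cdot \frac{79}{6} = -24 - \frac{12245}{36} = - \frac{13109}{36}$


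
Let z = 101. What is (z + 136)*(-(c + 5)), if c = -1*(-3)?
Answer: -1896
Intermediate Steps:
c = 3
(z + 136)*(-(c + 5)) = (101 + 136)*(-(3 + 5)) = 237*(-1*8) = 237*(-8) = -1896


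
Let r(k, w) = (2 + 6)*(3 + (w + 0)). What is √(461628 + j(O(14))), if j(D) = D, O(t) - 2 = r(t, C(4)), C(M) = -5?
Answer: √461614 ≈ 679.42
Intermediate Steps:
r(k, w) = 24 + 8*w (r(k, w) = 8*(3 + w) = 24 + 8*w)
O(t) = -14 (O(t) = 2 + (24 + 8*(-5)) = 2 + (24 - 40) = 2 - 16 = -14)
√(461628 + j(O(14))) = √(461628 - 14) = √461614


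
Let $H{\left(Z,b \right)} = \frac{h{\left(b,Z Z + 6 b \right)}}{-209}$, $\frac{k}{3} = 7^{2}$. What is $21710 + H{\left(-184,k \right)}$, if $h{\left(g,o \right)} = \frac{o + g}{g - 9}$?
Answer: $\frac{626124935}{28842} \approx 21709.0$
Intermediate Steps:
$h{\left(g,o \right)} = \frac{g + o}{-9 + g}$
$k = 147$ ($k = 3 \cdot 7^{2} = 3 \cdot 49 = 147$)
$H{\left(Z,b \right)} = - \frac{Z^{2} + 7 b}{209 \left(-9 + b\right)}$ ($H{\left(Z,b \right)} = \frac{\frac{1}{-9 + b} \left(b + \left(Z Z + 6 b\right)\right)}{-209} = \frac{b + \left(Z^{2} + 6 b\right)}{-9 + b} \left(- \frac{1}{209}\right) = \frac{Z^{2} + 7 b}{-9 + b} \left(- \frac{1}{209}\right) = - \frac{Z^{2} + 7 b}{209 \left(-9 + b\right)}$)
$21710 + H{\left(-184,k \right)} = 21710 + \frac{- \left(-184\right)^{2} - 1029}{209 \left(-9 + 147\right)} = 21710 + \frac{\left(-1\right) 33856 - 1029}{209 \cdot 138} = 21710 + \frac{1}{209} \cdot \frac{1}{138} \left(-33856 - 1029\right) = 21710 + \frac{1}{209} \cdot \frac{1}{138} \left(-34885\right) = 21710 - \frac{34885}{28842} = \frac{626124935}{28842}$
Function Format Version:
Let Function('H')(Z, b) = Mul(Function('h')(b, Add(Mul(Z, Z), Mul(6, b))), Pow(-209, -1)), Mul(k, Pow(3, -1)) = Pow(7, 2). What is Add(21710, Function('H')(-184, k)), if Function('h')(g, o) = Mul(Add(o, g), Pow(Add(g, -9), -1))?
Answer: Rational(626124935, 28842) ≈ 21709.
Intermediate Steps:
Function('h')(g, o) = Mul(Pow(Add(-9, g), -1), Add(g, o)) (Function('h')(g, o) = Mul(Add(g, o), Pow(Add(-9, g), -1)) = Mul(Pow(Add(-9, g), -1), Add(g, o)))
k = 147 (k = Mul(3, Pow(7, 2)) = Mul(3, 49) = 147)
Function('H')(Z, b) = Mul(Rational(-1, 209), Pow(Add(-9, b), -1), Add(Pow(Z, 2), Mul(7, b))) (Function('H')(Z, b) = Mul(Mul(Pow(Add(-9, b), -1), Add(b, Add(Mul(Z, Z), Mul(6, b)))), Pow(-209, -1)) = Mul(Mul(Pow(Add(-9, b), -1), Add(b, Add(Pow(Z, 2), Mul(6, b)))), Rational(-1, 209)) = Mul(Mul(Pow(Add(-9, b), -1), Add(Pow(Z, 2), Mul(7, b))), Rational(-1, 209)) = Mul(Rational(-1, 209), Pow(Add(-9, b), -1), Add(Pow(Z, 2), Mul(7, b))))
Add(21710, Function('H')(-184, k)) = Add(21710, Mul(Rational(1, 209), Pow(Add(-9, 147), -1), Add(Mul(-1, Pow(-184, 2)), Mul(-7, 147)))) = Add(21710, Mul(Rational(1, 209), Pow(138, -1), Add(Mul(-1, 33856), -1029))) = Add(21710, Mul(Rational(1, 209), Rational(1, 138), Add(-33856, -1029))) = Add(21710, Mul(Rational(1, 209), Rational(1, 138), -34885)) = Add(21710, Rational(-34885, 28842)) = Rational(626124935, 28842)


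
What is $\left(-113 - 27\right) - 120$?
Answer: $-260$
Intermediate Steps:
$\left(-113 - 27\right) - 120 = -140 - 120 = -260$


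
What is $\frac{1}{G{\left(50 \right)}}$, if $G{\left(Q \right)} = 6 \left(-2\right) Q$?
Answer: $- \frac{1}{600} \approx -0.0016667$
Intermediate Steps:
$G{\left(Q \right)} = - 12 Q$
$\frac{1}{G{\left(50 \right)}} = \frac{1}{\left(-12\right) 50} = \frac{1}{-600} = - \frac{1}{600}$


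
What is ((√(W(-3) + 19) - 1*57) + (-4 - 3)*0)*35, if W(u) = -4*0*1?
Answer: -1995 + 35*√19 ≈ -1842.4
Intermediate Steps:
W(u) = 0 (W(u) = 0*1 = 0)
((√(W(-3) + 19) - 1*57) + (-4 - 3)*0)*35 = ((√(0 + 19) - 1*57) + (-4 - 3)*0)*35 = ((√19 - 57) - 7*0)*35 = ((-57 + √19) + 0)*35 = (-57 + √19)*35 = -1995 + 35*√19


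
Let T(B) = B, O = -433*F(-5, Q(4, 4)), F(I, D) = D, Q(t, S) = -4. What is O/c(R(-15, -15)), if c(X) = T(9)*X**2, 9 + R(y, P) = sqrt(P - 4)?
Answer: 1732/(9*(9 - I*sqrt(19))**2) ≈ 1.1932 + 1.5099*I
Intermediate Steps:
O = 1732 (O = -433*(-4) = 1732)
R(y, P) = -9 + sqrt(-4 + P) (R(y, P) = -9 + sqrt(P - 4) = -9 + sqrt(-4 + P))
c(X) = 9*X**2
O/c(R(-15, -15)) = 1732/((9*(-9 + sqrt(-4 - 15))**2)) = 1732/((9*(-9 + sqrt(-19))**2)) = 1732/((9*(-9 + I*sqrt(19))**2)) = 1732*(1/(9*(-9 + I*sqrt(19))**2)) = 1732/(9*(-9 + I*sqrt(19))**2)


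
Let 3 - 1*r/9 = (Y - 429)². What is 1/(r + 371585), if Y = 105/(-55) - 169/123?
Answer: -203401/266497192229 ≈ -7.6324e-7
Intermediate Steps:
Y = -4442/1353 (Y = 105*(-1/55) - 169*1/123 = -21/11 - 169/123 = -4442/1353 ≈ -3.2831)
r = -342077952814/203401 (r = 27 - 9*(-4442/1353 - 429)² = 27 - 9*(-584879/1353)² = 27 - 9*342083444641/1830609 = 27 - 342083444641/203401 = -342077952814/203401 ≈ -1.6818e+6)
1/(r + 371585) = 1/(-342077952814/203401 + 371585) = 1/(-266497192229/203401) = -203401/266497192229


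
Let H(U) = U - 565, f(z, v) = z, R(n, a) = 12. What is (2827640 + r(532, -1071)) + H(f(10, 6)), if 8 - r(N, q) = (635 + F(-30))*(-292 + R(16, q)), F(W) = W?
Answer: 2996493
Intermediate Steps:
H(U) = -565 + U
r(N, q) = 169408 (r(N, q) = 8 - (635 - 30)*(-292 + 12) = 8 - 605*(-280) = 8 - 1*(-169400) = 8 + 169400 = 169408)
(2827640 + r(532, -1071)) + H(f(10, 6)) = (2827640 + 169408) + (-565 + 10) = 2997048 - 555 = 2996493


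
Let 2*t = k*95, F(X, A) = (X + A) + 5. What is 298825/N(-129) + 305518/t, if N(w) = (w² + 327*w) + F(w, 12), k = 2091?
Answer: -43684574581/5096038830 ≈ -8.5723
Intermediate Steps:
F(X, A) = 5 + A + X (F(X, A) = (A + X) + 5 = 5 + A + X)
N(w) = 17 + w² + 328*w (N(w) = (w² + 327*w) + (5 + 12 + w) = (w² + 327*w) + (17 + w) = 17 + w² + 328*w)
t = 198645/2 (t = (2091*95)/2 = (½)*198645 = 198645/2 ≈ 99323.)
298825/N(-129) + 305518/t = 298825/(17 + (-129)² + 328*(-129)) + 305518/(198645/2) = 298825/(17 + 16641 - 42312) + 305518*(2/198645) = 298825/(-25654) + 611036/198645 = 298825*(-1/25654) + 611036/198645 = -298825/25654 + 611036/198645 = -43684574581/5096038830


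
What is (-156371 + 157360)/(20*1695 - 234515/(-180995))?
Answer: 35800811/1227193003 ≈ 0.029173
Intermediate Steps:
(-156371 + 157360)/(20*1695 - 234515/(-180995)) = 989/(33900 - 234515*(-1/180995)) = 989/(33900 + 46903/36199) = 989/(1227193003/36199) = 989*(36199/1227193003) = 35800811/1227193003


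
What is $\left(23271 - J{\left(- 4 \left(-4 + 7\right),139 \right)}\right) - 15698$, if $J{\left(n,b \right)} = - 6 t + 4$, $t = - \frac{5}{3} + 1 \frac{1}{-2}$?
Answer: $7556$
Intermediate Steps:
$t = - \frac{13}{6}$ ($t = \left(-5\right) \frac{1}{3} + 1 \left(- \frac{1}{2}\right) = - \frac{5}{3} - \frac{1}{2} = - \frac{13}{6} \approx -2.1667$)
$J{\left(n,b \right)} = 17$ ($J{\left(n,b \right)} = \left(-6\right) \left(- \frac{13}{6}\right) + 4 = 13 + 4 = 17$)
$\left(23271 - J{\left(- 4 \left(-4 + 7\right),139 \right)}\right) - 15698 = \left(23271 - 17\right) - 15698 = 23254 - 15698 = 7556$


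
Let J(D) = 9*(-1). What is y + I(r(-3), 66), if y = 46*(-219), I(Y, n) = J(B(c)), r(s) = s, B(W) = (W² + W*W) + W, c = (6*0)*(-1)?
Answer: -10083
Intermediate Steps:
c = 0 (c = 0*(-1) = 0)
B(W) = W + 2*W² (B(W) = (W² + W²) + W = 2*W² + W = W + 2*W²)
J(D) = -9
I(Y, n) = -9
y = -10074
y + I(r(-3), 66) = -10074 - 9 = -10083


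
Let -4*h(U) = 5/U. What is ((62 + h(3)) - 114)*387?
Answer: -81141/4 ≈ -20285.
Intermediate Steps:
h(U) = -5/(4*U)
((62 + h(3)) - 114)*387 = ((62 - 5/4/3) - 114)*387 = ((62 - 5/4*⅓) - 114)*387 = ((62 - 5/12) - 114)*387 = (739/12 - 114)*387 = -629/12*387 = -81141/4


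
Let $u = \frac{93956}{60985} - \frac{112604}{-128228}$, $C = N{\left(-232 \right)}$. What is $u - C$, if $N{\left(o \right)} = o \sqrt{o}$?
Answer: $\frac{4728736227}{1954996145} + 464 i \sqrt{58} \approx 2.4188 + 3533.7 i$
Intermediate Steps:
$N{\left(o \right)} = o^{\frac{3}{2}}$
$C = - 464 i \sqrt{58}$ ($C = \left(-232\right)^{\frac{3}{2}} = - 464 i \sqrt{58} \approx - 3533.7 i$)
$u = \frac{4728736227}{1954996145}$ ($u = 93956 \cdot \frac{1}{60985} - - \frac{28151}{32057} = \frac{93956}{60985} + \frac{28151}{32057} = \frac{4728736227}{1954996145} \approx 2.4188$)
$u - C = \frac{4728736227}{1954996145} - - 464 i \sqrt{58} = \frac{4728736227}{1954996145} + 464 i \sqrt{58}$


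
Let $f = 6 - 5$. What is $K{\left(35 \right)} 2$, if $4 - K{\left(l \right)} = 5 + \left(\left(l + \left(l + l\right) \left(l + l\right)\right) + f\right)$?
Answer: $-9874$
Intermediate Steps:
$f = 1$ ($f = 6 - 5 = 1$)
$K{\left(l \right)} = -2 - l - 4 l^{2}$ ($K{\left(l \right)} = 4 - \left(5 + \left(\left(l + \left(l + l\right) \left(l + l\right)\right) + 1\right)\right) = 4 - \left(5 + \left(\left(l + 2 l 2 l\right) + 1\right)\right) = 4 - \left(5 + \left(\left(l + 4 l^{2}\right) + 1\right)\right) = 4 - \left(5 + \left(1 + l + 4 l^{2}\right)\right) = 4 - \left(6 + l + 4 l^{2}\right) = -2 - l - 4 l^{2}$)
$K{\left(35 \right)} 2 = \left(-2 - 35 - 4 \cdot 35^{2}\right) 2 = \left(-2 - 35 - 4900\right) 2 = \left(-4937\right) 2 = -9874$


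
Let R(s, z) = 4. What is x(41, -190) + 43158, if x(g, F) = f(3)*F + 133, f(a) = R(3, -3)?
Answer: 42531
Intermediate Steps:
f(a) = 4
x(g, F) = 133 + 4*F (x(g, F) = 4*F + 133 = 133 + 4*F)
x(41, -190) + 43158 = (133 + 4*(-190)) + 43158 = (133 - 760) + 43158 = -627 + 43158 = 42531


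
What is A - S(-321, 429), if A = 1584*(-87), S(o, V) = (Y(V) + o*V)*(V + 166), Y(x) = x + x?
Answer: 81288537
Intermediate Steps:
Y(x) = 2*x
S(o, V) = (166 + V)*(2*V + V*o) (S(o, V) = (2*V + o*V)*(V + 166) = (2*V + V*o)*(166 + V) = (166 + V)*(2*V + V*o))
A = -137808
A - S(-321, 429) = -137808 - 429*(332 + 2*429 + 166*(-321) + 429*(-321)) = -137808 - 429*(332 + 858 - 53286 - 137709) = -137808 - 429*(-189805) = -137808 - 1*(-81426345) = -137808 + 81426345 = 81288537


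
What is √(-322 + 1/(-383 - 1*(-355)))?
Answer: I*√63119/14 ≈ 17.945*I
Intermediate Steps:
√(-322 + 1/(-383 - 1*(-355))) = √(-322 + 1/(-383 + 355)) = √(-322 + 1/(-28)) = √(-322 - 1/28) = √(-9017/28) = I*√63119/14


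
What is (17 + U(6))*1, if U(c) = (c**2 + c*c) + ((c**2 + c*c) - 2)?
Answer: 159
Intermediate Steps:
U(c) = -2 + 4*c**2 (U(c) = (c**2 + c**2) + ((c**2 + c**2) - 2) = 2*c**2 + (2*c**2 - 2) = 2*c**2 + (-2 + 2*c**2) = -2 + 4*c**2)
(17 + U(6))*1 = (17 + (-2 + 4*6**2))*1 = (17 + (-2 + 4*36))*1 = (17 + (-2 + 144))*1 = (17 + 142)*1 = 159*1 = 159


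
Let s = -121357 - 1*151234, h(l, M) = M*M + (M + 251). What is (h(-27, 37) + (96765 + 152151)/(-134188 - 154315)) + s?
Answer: -78165520718/288503 ≈ -2.7094e+5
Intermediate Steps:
h(l, M) = 251 + M + M² (h(l, M) = M² + (251 + M) = 251 + M + M²)
s = -272591 (s = -121357 - 151234 = -272591)
(h(-27, 37) + (96765 + 152151)/(-134188 - 154315)) + s = ((251 + 37 + 37²) + (96765 + 152151)/(-134188 - 154315)) - 272591 = ((251 + 37 + 1369) + 248916/(-288503)) - 272591 = (1657 + 248916*(-1/288503)) - 272591 = (1657 - 248916/288503) - 272591 = 477800555/288503 - 272591 = -78165520718/288503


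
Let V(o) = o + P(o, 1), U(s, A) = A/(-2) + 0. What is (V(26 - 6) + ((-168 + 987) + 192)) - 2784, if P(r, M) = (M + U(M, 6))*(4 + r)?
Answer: -1801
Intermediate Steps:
U(s, A) = -A/2 (U(s, A) = A*(-½) + 0 = -A/2 + 0 = -A/2)
P(r, M) = (-3 + M)*(4 + r) (P(r, M) = (M - ½*6)*(4 + r) = (M - 3)*(4 + r) = (-3 + M)*(4 + r))
V(o) = -8 - o (V(o) = o + (-12 - 3*o + 4*1 + 1*o) = o + (-12 - 3*o + 4 + o) = o + (-8 - 2*o) = -8 - o)
(V(26 - 6) + ((-168 + 987) + 192)) - 2784 = ((-8 - (26 - 6)) + ((-168 + 987) + 192)) - 2784 = ((-8 - 1*20) + (819 + 192)) - 2784 = ((-8 - 20) + 1011) - 2784 = (-28 + 1011) - 2784 = 983 - 2784 = -1801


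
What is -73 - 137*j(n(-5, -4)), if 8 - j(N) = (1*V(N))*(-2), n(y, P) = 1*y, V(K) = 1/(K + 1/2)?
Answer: -9973/9 ≈ -1108.1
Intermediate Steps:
V(K) = 1/(½ + K) (V(K) = 1/(K + ½) = 1/(½ + K))
n(y, P) = y
j(N) = 8 + 4/(1 + 2*N) (j(N) = 8 - 1*(2/(1 + 2*N))*(-2) = 8 - 2/(1 + 2*N)*(-2) = 8 - (-4)/(1 + 2*N) = 8 + 4/(1 + 2*N))
-73 - 137*j(n(-5, -4)) = -73 - 548*(3 + 4*(-5))/(1 + 2*(-5)) = -73 - 548*(3 - 20)/(1 - 10) = -73 - 548*(-17)/(-9) = -73 - 548*(-1)*(-17)/9 = -73 - 137*68/9 = -73 - 9316/9 = -9973/9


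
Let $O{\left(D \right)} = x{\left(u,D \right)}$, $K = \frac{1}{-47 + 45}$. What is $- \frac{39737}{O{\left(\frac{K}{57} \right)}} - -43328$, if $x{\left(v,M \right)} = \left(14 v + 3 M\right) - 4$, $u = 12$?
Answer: $\frac{268466762}{6231} \approx 43086.0$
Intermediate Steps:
$K = - \frac{1}{2}$ ($K = \frac{1}{-2} = - \frac{1}{2} \approx -0.5$)
$x{\left(v,M \right)} = -4 + 3 M + 14 v$ ($x{\left(v,M \right)} = \left(3 M + 14 v\right) - 4 = -4 + 3 M + 14 v$)
$O{\left(D \right)} = 164 + 3 D$ ($O{\left(D \right)} = -4 + 3 D + 14 \cdot 12 = -4 + 3 D + 168 = 164 + 3 D$)
$- \frac{39737}{O{\left(\frac{K}{57} \right)}} - -43328 = - \frac{39737}{164 + 3 \left(- \frac{1}{2 \cdot 57}\right)} - -43328 = - \frac{39737}{164 + 3 \left(\left(- \frac{1}{2}\right) \frac{1}{57}\right)} + 43328 = - \frac{39737}{164 + 3 \left(- \frac{1}{114}\right)} + 43328 = - \frac{39737}{164 - \frac{1}{38}} + 43328 = - \frac{39737}{\frac{6231}{38}} + 43328 = \left(-39737\right) \frac{38}{6231} + 43328 = - \frac{1510006}{6231} + 43328 = \frac{268466762}{6231}$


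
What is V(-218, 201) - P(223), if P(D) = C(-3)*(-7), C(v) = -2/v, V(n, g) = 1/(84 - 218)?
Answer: 1873/402 ≈ 4.6592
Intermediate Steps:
V(n, g) = -1/134 (V(n, g) = 1/(-134) = -1/134)
P(D) = -14/3 (P(D) = -2/(-3)*(-7) = -2*(-1/3)*(-7) = (2/3)*(-7) = -14/3)
V(-218, 201) - P(223) = -1/134 - 1*(-14/3) = -1/134 + 14/3 = 1873/402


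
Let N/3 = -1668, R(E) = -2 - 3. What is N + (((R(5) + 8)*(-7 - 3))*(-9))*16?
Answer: -684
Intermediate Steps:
R(E) = -5
N = -5004 (N = 3*(-1668) = -5004)
N + (((R(5) + 8)*(-7 - 3))*(-9))*16 = -5004 + (((-5 + 8)*(-7 - 3))*(-9))*16 = -5004 + ((3*(-10))*(-9))*16 = -5004 - 30*(-9)*16 = -5004 + 270*16 = -5004 + 4320 = -684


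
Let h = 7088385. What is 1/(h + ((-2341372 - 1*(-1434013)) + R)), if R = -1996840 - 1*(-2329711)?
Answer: 1/6513897 ≈ 1.5352e-7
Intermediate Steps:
R = 332871 (R = -1996840 + 2329711 = 332871)
1/(h + ((-2341372 - 1*(-1434013)) + R)) = 1/(7088385 + ((-2341372 - 1*(-1434013)) + 332871)) = 1/(7088385 + ((-2341372 + 1434013) + 332871)) = 1/(7088385 + (-907359 + 332871)) = 1/(7088385 - 574488) = 1/6513897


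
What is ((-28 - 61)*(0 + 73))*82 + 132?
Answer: -532622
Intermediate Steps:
((-28 - 61)*(0 + 73))*82 + 132 = -89*73*82 + 132 = -6497*82 + 132 = -532754 + 132 = -532622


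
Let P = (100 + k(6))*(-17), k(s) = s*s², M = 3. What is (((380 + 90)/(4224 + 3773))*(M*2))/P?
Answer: -705/10739971 ≈ -6.5643e-5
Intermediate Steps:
k(s) = s³
P = -5372 (P = (100 + 6³)*(-17) = (100 + 216)*(-17) = 316*(-17) = -5372)
(((380 + 90)/(4224 + 3773))*(M*2))/P = (((380 + 90)/(4224 + 3773))*(3*2))/(-5372) = ((470/7997)*6)*(-1/5372) = (2820/7997)*(-1/5372) = -705/10739971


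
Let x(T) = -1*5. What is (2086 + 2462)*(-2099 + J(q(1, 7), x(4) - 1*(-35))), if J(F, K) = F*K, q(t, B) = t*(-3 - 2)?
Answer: -10228452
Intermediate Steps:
x(T) = -5
q(t, B) = -5*t (q(t, B) = t*(-5) = -5*t)
(2086 + 2462)*(-2099 + J(q(1, 7), x(4) - 1*(-35))) = (2086 + 2462)*(-2099 + (-5*1)*(-5 - 1*(-35))) = 4548*(-2099 - 5*(-5 + 35)) = 4548*(-2099 - 5*30) = 4548*(-2099 - 150) = 4548*(-2249) = -10228452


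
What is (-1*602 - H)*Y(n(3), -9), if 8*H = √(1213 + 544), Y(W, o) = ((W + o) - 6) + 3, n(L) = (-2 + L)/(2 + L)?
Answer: 35518/5 + 59*√1757/40 ≈ 7165.4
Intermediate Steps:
n(L) = (-2 + L)/(2 + L)
Y(W, o) = -3 + W + o (Y(W, o) = (-6 + W + o) + 3 = -3 + W + o)
H = √1757/8 (H = √(1213 + 544)/8 = √1757/8 ≈ 5.2396)
(-1*602 - H)*Y(n(3), -9) = (-1*602 - √1757/8)*(-3 + (-2 + 3)/(2 + 3) - 9) = (-602 - √1757/8)*(-3 + 1/5 - 9) = (-602 - √1757/8)*(-3 + (⅕)*1 - 9) = (-602 - √1757/8)*(-3 + ⅕ - 9) = (-602 - √1757/8)*(-59/5) = 35518/5 + 59*√1757/40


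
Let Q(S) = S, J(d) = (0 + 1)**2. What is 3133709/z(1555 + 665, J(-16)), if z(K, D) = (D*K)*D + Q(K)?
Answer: 3133709/4440 ≈ 705.79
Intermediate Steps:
J(d) = 1 (J(d) = 1**2 = 1)
z(K, D) = K + K*D**2 (z(K, D) = (D*K)*D + K = K*D**2 + K = K + K*D**2)
3133709/z(1555 + 665, J(-16)) = 3133709/(((1555 + 665)*(1 + 1**2))) = 3133709/((2220*(1 + 1))) = 3133709/((2220*2)) = 3133709/4440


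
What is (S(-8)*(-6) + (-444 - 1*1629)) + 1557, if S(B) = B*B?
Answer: -900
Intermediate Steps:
S(B) = B²
(S(-8)*(-6) + (-444 - 1*1629)) + 1557 = ((-8)²*(-6) + (-444 - 1*1629)) + 1557 = (64*(-6) + (-444 - 1629)) + 1557 = (-384 - 2073) + 1557 = -2457 + 1557 = -900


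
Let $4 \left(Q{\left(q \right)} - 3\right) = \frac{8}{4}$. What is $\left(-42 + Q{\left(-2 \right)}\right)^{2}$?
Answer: $\frac{5929}{4} \approx 1482.3$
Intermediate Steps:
$Q{\left(q \right)} = \frac{7}{2}$ ($Q{\left(q \right)} = 3 + \frac{8 \cdot \frac{1}{4}}{4} = 3 + \frac{1}{4} \cdot 2 = 3 + \frac{1}{2} = \frac{7}{2}$)
$\left(-42 + Q{\left(-2 \right)}\right)^{2} = \left(-42 + \frac{7}{2}\right)^{2} = \left(- \frac{77}{2}\right)^{2} = \frac{5929}{4}$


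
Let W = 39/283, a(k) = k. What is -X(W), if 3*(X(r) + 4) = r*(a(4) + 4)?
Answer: 1028/283 ≈ 3.6325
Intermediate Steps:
W = 39/283 (W = 39*(1/283) = 39/283 ≈ 0.13781)
X(r) = -4 + 8*r/3 (X(r) = -4 + (r*(4 + 4))/3 = -4 + (r*8)/3 = -4 + (8*r)/3 = -4 + 8*r/3)
-X(W) = -(-4 + (8/3)*(39/283)) = -(-4 + 104/283) = -1*(-1028/283) = 1028/283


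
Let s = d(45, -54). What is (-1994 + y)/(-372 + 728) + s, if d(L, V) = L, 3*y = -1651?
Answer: 40427/1068 ≈ 37.853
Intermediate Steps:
y = -1651/3 (y = (⅓)*(-1651) = -1651/3 ≈ -550.33)
s = 45
(-1994 + y)/(-372 + 728) + s = (-1994 - 1651/3)/(-372 + 728) + 45 = -7633/3/356 + 45 = -7633/3*1/356 + 45 = -7633/1068 + 45 = 40427/1068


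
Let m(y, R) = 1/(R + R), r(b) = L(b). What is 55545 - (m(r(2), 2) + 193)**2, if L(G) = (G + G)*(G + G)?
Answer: 291191/16 ≈ 18199.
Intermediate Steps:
L(G) = 4*G**2 (L(G) = (2*G)*(2*G) = 4*G**2)
r(b) = 4*b**2
m(y, R) = 1/(2*R)
55545 - (m(r(2), 2) + 193)**2 = 55545 - ((1/2)/2 + 193)**2 = 55545 - ((1/2)*(1/2) + 193)**2 = 55545 - (1/4 + 193)**2 = 55545 - (773/4)**2 = 55545 - 1*597529/16 = 55545 - 597529/16 = 291191/16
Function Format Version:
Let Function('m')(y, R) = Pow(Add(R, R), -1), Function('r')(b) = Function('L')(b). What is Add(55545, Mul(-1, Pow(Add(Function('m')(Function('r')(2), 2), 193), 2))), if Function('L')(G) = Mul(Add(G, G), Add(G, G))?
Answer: Rational(291191, 16) ≈ 18199.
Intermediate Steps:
Function('L')(G) = Mul(4, Pow(G, 2)) (Function('L')(G) = Mul(Mul(2, G), Mul(2, G)) = Mul(4, Pow(G, 2)))
Function('r')(b) = Mul(4, Pow(b, 2))
Function('m')(y, R) = Mul(Rational(1, 2), Pow(R, -1)) (Function('m')(y, R) = Pow(Mul(2, R), -1) = Mul(Rational(1, 2), Pow(R, -1)))
Add(55545, Mul(-1, Pow(Add(Function('m')(Function('r')(2), 2), 193), 2))) = Add(55545, Mul(-1, Pow(Add(Mul(Rational(1, 2), Pow(2, -1)), 193), 2))) = Add(55545, Mul(-1, Pow(Add(Mul(Rational(1, 2), Rational(1, 2)), 193), 2))) = Add(55545, Mul(-1, Pow(Add(Rational(1, 4), 193), 2))) = Add(55545, Mul(-1, Pow(Rational(773, 4), 2))) = Add(55545, Mul(-1, Rational(597529, 16))) = Add(55545, Rational(-597529, 16)) = Rational(291191, 16)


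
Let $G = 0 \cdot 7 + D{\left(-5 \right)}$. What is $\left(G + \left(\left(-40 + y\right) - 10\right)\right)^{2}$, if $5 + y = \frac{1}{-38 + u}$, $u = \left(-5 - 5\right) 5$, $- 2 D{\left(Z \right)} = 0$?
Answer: $\frac{23435281}{7744} \approx 3026.3$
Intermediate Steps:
$D{\left(Z \right)} = 0$ ($D{\left(Z \right)} = \left(- \frac{1}{2}\right) 0 = 0$)
$u = -50$ ($u = \left(-10\right) 5 = -50$)
$y = - \frac{441}{88}$ ($y = -5 + \frac{1}{-38 - 50} = -5 + \frac{1}{-88} = -5 - \frac{1}{88} = - \frac{441}{88} \approx -5.0114$)
$G = 0$ ($G = 0 \cdot 7 + 0 = 0 + 0 = 0$)
$\left(G + \left(\left(-40 + y\right) - 10\right)\right)^{2} = \left(0 - \frac{4841}{88}\right)^{2} = \left(- \frac{4841}{88}\right)^{2} = \frac{23435281}{7744}$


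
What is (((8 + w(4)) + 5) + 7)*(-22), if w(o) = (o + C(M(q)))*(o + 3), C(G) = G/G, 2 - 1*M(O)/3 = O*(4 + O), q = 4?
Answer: -1210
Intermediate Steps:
M(O) = 6 - 3*O*(4 + O)
C(G) = 1
w(o) = (1 + o)*(3 + o) (w(o) = (o + 1)*(o + 3) = (1 + o)*(3 + o))
(((8 + w(4)) + 5) + 7)*(-22) = (((8 + (3 + 4² + 4*4)) + 5) + 7)*(-22) = (((8 + (3 + 16 + 16)) + 5) + 7)*(-22) = (((8 + 35) + 5) + 7)*(-22) = ((43 + 5) + 7)*(-22) = (48 + 7)*(-22) = 55*(-22) = -1210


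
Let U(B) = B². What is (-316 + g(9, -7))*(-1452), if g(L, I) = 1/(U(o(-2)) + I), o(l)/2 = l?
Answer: 1376012/3 ≈ 4.5867e+5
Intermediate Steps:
o(l) = 2*l
g(L, I) = 1/(16 + I) (g(L, I) = 1/((2*(-2))² + I) = 1/((-4)² + I) = 1/(16 + I))
(-316 + g(9, -7))*(-1452) = (-316 + 1/(16 - 7))*(-1452) = (-316 + 1/9)*(-1452) = (-316 + ⅑)*(-1452) = -2843/9*(-1452) = 1376012/3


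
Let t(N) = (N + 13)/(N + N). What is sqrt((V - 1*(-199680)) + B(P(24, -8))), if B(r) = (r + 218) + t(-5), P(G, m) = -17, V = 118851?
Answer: 2*sqrt(1992070)/5 ≈ 564.56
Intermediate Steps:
t(N) = (13 + N)/(2*N) (t(N) = (13 + N)/((2*N)) = (13 + N)*(1/(2*N)) = (13 + N)/(2*N))
B(r) = 1086/5 + r (B(r) = (r + 218) + (1/2)*(13 - 5)/(-5) = (218 + r) + (1/2)*(-1/5)*8 = (218 + r) - 4/5 = 1086/5 + r)
sqrt((V - 1*(-199680)) + B(P(24, -8))) = sqrt((118851 - 1*(-199680)) + (1086/5 - 17)) = sqrt((118851 + 199680) + 1001/5) = sqrt(318531 + 1001/5) = sqrt(1593656/5) = 2*sqrt(1992070)/5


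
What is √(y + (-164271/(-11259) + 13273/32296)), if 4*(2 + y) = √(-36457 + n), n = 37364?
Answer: √(5305602121330170 + 102021595129476*√907)/20201148 ≈ 4.5310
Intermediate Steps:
y = -2 + √907/4 (y = -2 + √(-36457 + 37364)/4 = -2 + √907/4 ≈ 5.5291)
√(y + (-164271/(-11259) + 13273/32296)) = √((-2 + √907/4) + (-164271/(-11259) + 13273/32296)) = √((-2 + √907/4) + (-164271*(-1/11259) + 13273*(1/32296))) = √((-2 + √907/4) + (54757/3753 + 13273/32296)) = √((-2 + √907/4) + 1818245641/121206888) = √(1575831865/121206888 + √907/4)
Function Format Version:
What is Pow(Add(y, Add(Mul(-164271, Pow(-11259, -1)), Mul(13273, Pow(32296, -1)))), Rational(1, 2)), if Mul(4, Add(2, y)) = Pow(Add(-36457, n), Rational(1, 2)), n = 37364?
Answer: Mul(Rational(1, 20201148), Pow(Add(5305602121330170, Mul(102021595129476, Pow(907, Rational(1, 2)))), Rational(1, 2))) ≈ 4.5310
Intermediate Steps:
y = Add(-2, Mul(Rational(1, 4), Pow(907, Rational(1, 2)))) (y = Add(-2, Mul(Rational(1, 4), Pow(Add(-36457, 37364), Rational(1, 2)))) = Add(-2, Mul(Rational(1, 4), Pow(907, Rational(1, 2)))) ≈ 5.5291)
Pow(Add(y, Add(Mul(-164271, Pow(-11259, -1)), Mul(13273, Pow(32296, -1)))), Rational(1, 2)) = Pow(Add(Add(-2, Mul(Rational(1, 4), Pow(907, Rational(1, 2)))), Add(Mul(-164271, Pow(-11259, -1)), Mul(13273, Pow(32296, -1)))), Rational(1, 2)) = Pow(Add(Add(-2, Mul(Rational(1, 4), Pow(907, Rational(1, 2)))), Add(Mul(-164271, Rational(-1, 11259)), Mul(13273, Rational(1, 32296)))), Rational(1, 2)) = Pow(Add(Add(-2, Mul(Rational(1, 4), Pow(907, Rational(1, 2)))), Add(Rational(54757, 3753), Rational(13273, 32296))), Rational(1, 2)) = Pow(Add(Add(-2, Mul(Rational(1, 4), Pow(907, Rational(1, 2)))), Rational(1818245641, 121206888)), Rational(1, 2)) = Pow(Add(Rational(1575831865, 121206888), Mul(Rational(1, 4), Pow(907, Rational(1, 2)))), Rational(1, 2))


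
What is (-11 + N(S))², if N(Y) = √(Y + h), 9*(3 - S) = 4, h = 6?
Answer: (33 - √77)²/9 ≈ 65.206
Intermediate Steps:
S = 23/9 (S = 3 - ⅑*4 = 3 - 4/9 = 23/9 ≈ 2.5556)
N(Y) = √(6 + Y) (N(Y) = √(Y + 6) = √(6 + Y))
(-11 + N(S))² = (-11 + √(6 + 23/9))² = (-11 + √(77/9))² = (-11 + √77/3)²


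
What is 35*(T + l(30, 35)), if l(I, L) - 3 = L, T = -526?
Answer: -17080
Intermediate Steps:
l(I, L) = 3 + L
35*(T + l(30, 35)) = 35*(-526 + (3 + 35)) = 35*(-526 + 38) = 35*(-488) = -17080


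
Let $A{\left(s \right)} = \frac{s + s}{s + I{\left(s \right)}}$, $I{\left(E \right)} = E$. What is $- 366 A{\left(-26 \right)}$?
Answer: $-366$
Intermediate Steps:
$A{\left(s \right)} = 1$ ($A{\left(s \right)} = \frac{s + s}{s + s} = \frac{2 s}{2 s} = 2 s \frac{1}{2 s} = 1$)
$- 366 A{\left(-26 \right)} = \left(-366\right) 1 = -366$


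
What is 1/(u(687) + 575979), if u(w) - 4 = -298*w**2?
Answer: -1/140070779 ≈ -7.1392e-9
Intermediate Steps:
u(w) = 4 - 298*w**2
1/(u(687) + 575979) = 1/((4 - 298*687**2) + 575979) = 1/((4 - 298*471969) + 575979) = 1/((4 - 140646762) + 575979) = 1/(-140646758 + 575979) = 1/(-140070779) = -1/140070779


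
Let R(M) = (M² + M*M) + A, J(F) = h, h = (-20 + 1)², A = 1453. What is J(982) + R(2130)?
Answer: 9075614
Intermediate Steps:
h = 361 (h = (-19)² = 361)
J(F) = 361
R(M) = 1453 + 2*M² (R(M) = (M² + M*M) + 1453 = (M² + M²) + 1453 = 2*M² + 1453 = 1453 + 2*M²)
J(982) + R(2130) = 361 + (1453 + 2*2130²) = 361 + (1453 + 2*4536900) = 361 + (1453 + 9073800) = 361 + 9075253 = 9075614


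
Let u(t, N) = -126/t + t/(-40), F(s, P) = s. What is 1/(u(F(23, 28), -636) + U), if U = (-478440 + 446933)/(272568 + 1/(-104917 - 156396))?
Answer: -65527516840360/404229687165247 ≈ -0.16210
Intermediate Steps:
u(t, N) = -126/t - t/40 (u(t, N) = -126/t + t*(-1/40) = -126/t - t/40)
U = -8233188691/71225561783 (U = -31507/(272568 + 1/(-261313)) = -31507/(272568 - 1/261313) = -31507/71225561783/261313 = -31507*261313/71225561783 = -8233188691/71225561783 ≈ -0.11559)
1/(u(F(23, 28), -636) + U) = 1/((-126/23 - 1/40*23) - 8233188691/71225561783) = 1/((-126*1/23 - 23/40) - 8233188691/71225561783) = 1/((-126/23 - 23/40) - 8233188691/71225561783) = 1/(-5569/920 - 8233188691/71225561783) = 1/(-404229687165247/65527516840360) = -65527516840360/404229687165247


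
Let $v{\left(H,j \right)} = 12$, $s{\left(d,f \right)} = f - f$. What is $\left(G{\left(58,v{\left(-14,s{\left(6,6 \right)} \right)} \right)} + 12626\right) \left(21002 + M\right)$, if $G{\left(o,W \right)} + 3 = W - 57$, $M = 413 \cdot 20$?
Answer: $368057436$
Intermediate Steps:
$s{\left(d,f \right)} = 0$
$M = 8260$
$G{\left(o,W \right)} = -60 + W$ ($G{\left(o,W \right)} = -3 + \left(W - 57\right) = -3 + \left(-57 + W\right) = -60 + W$)
$\left(G{\left(58,v{\left(-14,s{\left(6,6 \right)} \right)} \right)} + 12626\right) \left(21002 + M\right) = \left(\left(-60 + 12\right) + 12626\right) \left(21002 + 8260\right) = \left(-48 + 12626\right) 29262 = 12578 \cdot 29262 = 368057436$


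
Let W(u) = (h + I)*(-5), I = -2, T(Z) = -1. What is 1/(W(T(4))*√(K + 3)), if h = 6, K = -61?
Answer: I*√58/1160 ≈ 0.0065653*I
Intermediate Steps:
W(u) = -20 (W(u) = (6 - 2)*(-5) = 4*(-5) = -20)
1/(W(T(4))*√(K + 3)) = 1/(-20*√(-61 + 3)) = 1/(-20*I*√58) = I*√58/1160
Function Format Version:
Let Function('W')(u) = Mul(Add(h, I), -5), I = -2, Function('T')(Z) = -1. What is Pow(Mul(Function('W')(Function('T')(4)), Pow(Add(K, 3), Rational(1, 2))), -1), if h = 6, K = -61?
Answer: Mul(Rational(1, 1160), I, Pow(58, Rational(1, 2))) ≈ Mul(0.0065653, I)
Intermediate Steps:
Function('W')(u) = -20 (Function('W')(u) = Mul(Add(6, -2), -5) = Mul(4, -5) = -20)
Pow(Mul(Function('W')(Function('T')(4)), Pow(Add(K, 3), Rational(1, 2))), -1) = Pow(Mul(-20, Pow(Add(-61, 3), Rational(1, 2))), -1) = Pow(Mul(-20, Pow(-58, Rational(1, 2))), -1) = Pow(Mul(-20, Mul(I, Pow(58, Rational(1, 2)))), -1) = Pow(Mul(-20, I, Pow(58, Rational(1, 2))), -1) = Mul(Rational(1, 1160), I, Pow(58, Rational(1, 2)))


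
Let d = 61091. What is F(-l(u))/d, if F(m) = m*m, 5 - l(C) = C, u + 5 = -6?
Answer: 256/61091 ≈ 0.0041905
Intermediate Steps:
u = -11 (u = -5 - 6 = -11)
l(C) = 5 - C
F(m) = m**2
F(-l(u))/d = (-(5 - 1*(-11)))**2/61091 = (-(5 + 11))**2*(1/61091) = (-1*16)**2*(1/61091) = (-16)**2*(1/61091) = 256*(1/61091) = 256/61091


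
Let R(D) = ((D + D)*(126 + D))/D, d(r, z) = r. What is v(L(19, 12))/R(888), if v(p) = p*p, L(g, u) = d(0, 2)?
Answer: 0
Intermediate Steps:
L(g, u) = 0
v(p) = p²
R(D) = 252 + 2*D (R(D) = ((2*D)*(126 + D))/D = (2*D*(126 + D))/D = 252 + 2*D)
v(L(19, 12))/R(888) = 0²/(252 + 2*888) = 0/(252 + 1776) = 0/2028 = 0*(1/2028) = 0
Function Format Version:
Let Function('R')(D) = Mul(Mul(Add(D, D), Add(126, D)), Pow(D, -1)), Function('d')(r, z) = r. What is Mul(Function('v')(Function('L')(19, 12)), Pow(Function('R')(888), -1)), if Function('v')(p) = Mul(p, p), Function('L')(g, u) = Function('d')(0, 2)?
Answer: 0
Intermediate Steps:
Function('L')(g, u) = 0
Function('v')(p) = Pow(p, 2)
Function('R')(D) = Add(252, Mul(2, D)) (Function('R')(D) = Mul(Mul(Mul(2, D), Add(126, D)), Pow(D, -1)) = Mul(Mul(2, D, Add(126, D)), Pow(D, -1)) = Add(252, Mul(2, D)))
Mul(Function('v')(Function('L')(19, 12)), Pow(Function('R')(888), -1)) = Mul(Pow(0, 2), Pow(Add(252, Mul(2, 888)), -1)) = Mul(0, Pow(Add(252, 1776), -1)) = Mul(0, Pow(2028, -1)) = Mul(0, Rational(1, 2028)) = 0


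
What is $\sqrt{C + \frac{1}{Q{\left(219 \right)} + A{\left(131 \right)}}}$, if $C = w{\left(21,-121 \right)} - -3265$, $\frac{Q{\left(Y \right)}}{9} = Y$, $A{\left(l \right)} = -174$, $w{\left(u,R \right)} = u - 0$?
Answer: $\frac{\sqrt{10611182571}}{1797} \approx 57.324$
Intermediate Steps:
$w{\left(u,R \right)} = u$ ($w{\left(u,R \right)} = u + 0 = u$)
$Q{\left(Y \right)} = 9 Y$
$C = 3286$ ($C = 21 - -3265 = 21 + \left(-11 + 3276\right) = 21 + 3265 = 3286$)
$\sqrt{C + \frac{1}{Q{\left(219 \right)} + A{\left(131 \right)}}} = \sqrt{3286 + \frac{1}{9 \cdot 219 - 174}} = \sqrt{3286 + \frac{1}{1971 - 174}} = \sqrt{3286 + \frac{1}{1797}} = \sqrt{\frac{5904943}{1797}} = \frac{\sqrt{10611182571}}{1797}$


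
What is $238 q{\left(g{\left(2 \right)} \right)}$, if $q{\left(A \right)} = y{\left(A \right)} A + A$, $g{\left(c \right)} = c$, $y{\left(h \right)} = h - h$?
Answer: $476$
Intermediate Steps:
$y{\left(h \right)} = 0$
$q{\left(A \right)} = A$ ($q{\left(A \right)} = 0 A + A = 0 + A = A$)
$238 q{\left(g{\left(2 \right)} \right)} = 238 \cdot 2 = 476$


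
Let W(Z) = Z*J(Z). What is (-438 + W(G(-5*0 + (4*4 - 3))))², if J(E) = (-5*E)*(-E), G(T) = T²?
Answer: 582430986830449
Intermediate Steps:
J(E) = 5*E²
W(Z) = 5*Z³ (W(Z) = Z*(5*Z²) = 5*Z³)
(-438 + W(G(-5*0 + (4*4 - 3))))² = (-438 + 5*((-5*0 + (4*4 - 3))²)³)² = (-438 + 5*((0 + (16 - 3))²)³)² = (-438 + 5*((0 + 13)²)³)² = (-438 + 5*(13²)³)² = (-438 + 5*169³)² = (-438 + 5*4826809)² = (-438 + 24134045)² = 24133607² = 582430986830449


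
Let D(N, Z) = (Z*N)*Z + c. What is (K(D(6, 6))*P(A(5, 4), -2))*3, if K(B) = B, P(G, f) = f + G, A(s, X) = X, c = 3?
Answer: 1314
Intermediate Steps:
P(G, f) = G + f
D(N, Z) = 3 + N*Z² (D(N, Z) = (Z*N)*Z + 3 = (N*Z)*Z + 3 = N*Z² + 3 = 3 + N*Z²)
(K(D(6, 6))*P(A(5, 4), -2))*3 = ((3 + 6*6²)*(4 - 2))*3 = ((3 + 6*36)*2)*3 = ((3 + 216)*2)*3 = (219*2)*3 = 438*3 = 1314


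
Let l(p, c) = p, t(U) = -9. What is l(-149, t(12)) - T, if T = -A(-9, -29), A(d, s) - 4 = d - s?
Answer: -125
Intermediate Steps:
A(d, s) = 4 + d - s (A(d, s) = 4 + (d - s) = 4 + d - s)
T = -24 (T = -(4 - 9 - 1*(-29)) = -(4 - 9 + 29) = -1*24 = -24)
l(-149, t(12)) - T = -149 - 1*(-24) = -149 + 24 = -125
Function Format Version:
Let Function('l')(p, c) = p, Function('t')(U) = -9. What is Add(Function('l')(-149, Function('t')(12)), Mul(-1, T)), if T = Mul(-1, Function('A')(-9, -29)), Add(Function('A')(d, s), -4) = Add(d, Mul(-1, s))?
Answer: -125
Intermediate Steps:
Function('A')(d, s) = Add(4, d, Mul(-1, s)) (Function('A')(d, s) = Add(4, Add(d, Mul(-1, s))) = Add(4, d, Mul(-1, s)))
T = -24 (T = Mul(-1, Add(4, -9, Mul(-1, -29))) = Mul(-1, Add(4, -9, 29)) = Mul(-1, 24) = -24)
Add(Function('l')(-149, Function('t')(12)), Mul(-1, T)) = Add(-149, Mul(-1, -24)) = Add(-149, 24) = -125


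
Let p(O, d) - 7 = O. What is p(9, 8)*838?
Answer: 13408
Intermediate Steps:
p(O, d) = 7 + O
p(9, 8)*838 = (7 + 9)*838 = 16*838 = 13408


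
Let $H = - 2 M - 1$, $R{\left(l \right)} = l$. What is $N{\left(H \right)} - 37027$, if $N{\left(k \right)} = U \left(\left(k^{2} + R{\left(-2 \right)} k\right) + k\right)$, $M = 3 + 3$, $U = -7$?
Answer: $-38301$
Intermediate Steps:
$M = 6$
$H = -13$ ($H = \left(-2\right) 6 - 1 = -12 - 1 = -13$)
$N{\left(k \right)} = - 7 k^{2} + 7 k$ ($N{\left(k \right)} = - 7 \left(\left(k^{2} - 2 k\right) + k\right) = - 7 \left(k^{2} - k\right) = - 7 k^{2} + 7 k$)
$N{\left(H \right)} - 37027 = 7 \left(-13\right) \left(1 - -13\right) - 37027 = 7 \left(-13\right) \left(1 + 13\right) - 37027 = 7 \left(-13\right) 14 - 37027 = -1274 - 37027 = -38301$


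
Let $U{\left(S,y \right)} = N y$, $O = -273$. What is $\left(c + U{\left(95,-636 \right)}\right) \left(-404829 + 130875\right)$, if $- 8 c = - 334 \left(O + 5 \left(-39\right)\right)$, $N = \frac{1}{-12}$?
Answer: $5338267644$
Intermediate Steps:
$N = - \frac{1}{12} \approx -0.083333$
$U{\left(S,y \right)} = - \frac{y}{12}$
$c = -19539$ ($c = - \frac{\left(-334\right) \left(-273 + 5 \left(-39\right)\right)}{8} = - \frac{\left(-334\right) \left(-273 - 195\right)}{8} = - \frac{\left(-334\right) \left(-468\right)}{8} = \left(- \frac{1}{8}\right) 156312 = -19539$)
$\left(c + U{\left(95,-636 \right)}\right) \left(-404829 + 130875\right) = \left(-19539 - -53\right) \left(-404829 + 130875\right) = \left(-19539 + 53\right) \left(-273954\right) = \left(-19486\right) \left(-273954\right) = 5338267644$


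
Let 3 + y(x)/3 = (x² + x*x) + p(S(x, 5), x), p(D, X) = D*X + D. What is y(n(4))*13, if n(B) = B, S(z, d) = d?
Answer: 2106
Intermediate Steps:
p(D, X) = D + D*X
y(x) = 6 + 6*x² + 15*x (y(x) = -9 + 3*((x² + x*x) + 5*(1 + x)) = -9 + 3*((x² + x²) + (5 + 5*x)) = -9 + 3*(2*x² + (5 + 5*x)) = -9 + 3*(5 + 2*x² + 5*x) = -9 + (15 + 6*x² + 15*x) = 6 + 6*x² + 15*x)
y(n(4))*13 = (6 + 6*4² + 15*4)*13 = (6 + 6*16 + 60)*13 = (6 + 96 + 60)*13 = 162*13 = 2106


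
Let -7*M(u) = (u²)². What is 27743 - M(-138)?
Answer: 362868137/7 ≈ 5.1838e+7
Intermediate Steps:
M(u) = -u⁴/7
27743 - M(-138) = 27743 - (-1)*(-138)⁴/7 = 27743 - (-1)*362673936/7 = 27743 - 1*(-362673936/7) = 27743 + 362673936/7 = 362868137/7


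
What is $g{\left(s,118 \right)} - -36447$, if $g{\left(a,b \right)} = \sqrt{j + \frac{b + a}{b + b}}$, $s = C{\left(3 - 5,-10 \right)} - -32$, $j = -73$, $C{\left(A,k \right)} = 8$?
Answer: $36447 + \frac{i \sqrt{1007130}}{118} \approx 36447.0 + 8.5047 i$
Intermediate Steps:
$s = 40$ ($s = 8 - -32 = 8 + 32 = 40$)
$g{\left(a,b \right)} = \sqrt{-73 + \frac{a + b}{2 b}}$ ($g{\left(a,b \right)} = \sqrt{-73 + \frac{b + a}{b + b}} = \sqrt{-73 + \frac{a + b}{2 b}}$)
$g{\left(s,118 \right)} - -36447 = \frac{\sqrt{-290 + 2 \cdot 40 \cdot \frac{1}{118}}}{2} - -36447 = \frac{\sqrt{-290 + 2 \cdot 40 \cdot \frac{1}{118}}}{2} + 36447 = \frac{\sqrt{-290 + \frac{40}{59}}}{2} + 36447 = \frac{\sqrt{- \frac{17070}{59}}}{2} + 36447 = \frac{\frac{1}{59} i \sqrt{1007130}}{2} + 36447 = \frac{i \sqrt{1007130}}{118} + 36447 = 36447 + \frac{i \sqrt{1007130}}{118}$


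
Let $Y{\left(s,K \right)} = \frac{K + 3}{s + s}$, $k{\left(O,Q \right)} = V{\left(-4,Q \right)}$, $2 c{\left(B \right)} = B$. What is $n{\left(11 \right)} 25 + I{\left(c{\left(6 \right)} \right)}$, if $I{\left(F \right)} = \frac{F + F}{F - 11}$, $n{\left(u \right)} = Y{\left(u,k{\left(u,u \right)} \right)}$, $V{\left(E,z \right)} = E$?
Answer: $- \frac{83}{44} \approx -1.8864$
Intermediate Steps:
$c{\left(B \right)} = \frac{B}{2}$
$k{\left(O,Q \right)} = -4$
$Y{\left(s,K \right)} = \frac{3 + K}{2 s}$
$n{\left(u \right)} = - \frac{1}{2 u}$ ($n{\left(u \right)} = \frac{3 - 4}{2 u} = \frac{1}{2} \frac{1}{u} \left(-1\right) = - \frac{1}{2 u}$)
$I{\left(F \right)} = \frac{2 F}{-11 + F}$
$n{\left(11 \right)} 25 + I{\left(c{\left(6 \right)} \right)} = - \frac{1}{2 \cdot 11} \cdot 25 + \frac{2 \cdot \frac{1}{2} \cdot 6}{-11 + \frac{1}{2} \cdot 6} = \left(- \frac{1}{2}\right) \frac{1}{11} \cdot 25 + 2 \cdot 3 \frac{1}{-11 + 3} = \left(- \frac{1}{22}\right) 25 + 2 \cdot 3 \frac{1}{-8} = - \frac{25}{22} + 2 \cdot 3 \left(- \frac{1}{8}\right) = - \frac{25}{22} - \frac{3}{4} = - \frac{83}{44}$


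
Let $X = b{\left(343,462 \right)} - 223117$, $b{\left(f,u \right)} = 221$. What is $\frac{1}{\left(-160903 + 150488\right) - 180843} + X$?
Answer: $- \frac{42630643169}{191258} \approx -2.229 \cdot 10^{5}$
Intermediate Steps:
$X = -222896$ ($X = 221 - 223117 = -222896$)
$\frac{1}{\left(-160903 + 150488\right) - 180843} + X = \frac{1}{\left(-160903 + 150488\right) - 180843} - 222896 = \frac{1}{-10415 - 180843} - 222896 = \frac{1}{-191258} - 222896 = - \frac{1}{191258} - 222896 = - \frac{42630643169}{191258}$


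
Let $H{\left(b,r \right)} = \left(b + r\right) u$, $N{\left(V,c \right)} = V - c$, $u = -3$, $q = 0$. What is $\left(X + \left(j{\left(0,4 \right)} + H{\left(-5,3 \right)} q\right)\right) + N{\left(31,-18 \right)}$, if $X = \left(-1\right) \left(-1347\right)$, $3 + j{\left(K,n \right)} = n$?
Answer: $1397$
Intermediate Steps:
$j{\left(K,n \right)} = -3 + n$
$H{\left(b,r \right)} = - 3 b - 3 r$ ($H{\left(b,r \right)} = \left(b + r\right) \left(-3\right) = - 3 b - 3 r$)
$X = 1347$
$\left(X + \left(j{\left(0,4 \right)} + H{\left(-5,3 \right)} q\right)\right) + N{\left(31,-18 \right)} = \left(1347 + \left(\left(-3 + 4\right) + \left(\left(-3\right) \left(-5\right) - 9\right) 0\right)\right) + \left(31 - -18\right) = \left(1347 + \left(1 + \left(15 - 9\right) 0\right)\right) + \left(31 + 18\right) = \left(1347 + \left(1 + 6 \cdot 0\right)\right) + 49 = \left(1347 + \left(1 + 0\right)\right) + 49 = \left(1347 + 1\right) + 49 = 1348 + 49 = 1397$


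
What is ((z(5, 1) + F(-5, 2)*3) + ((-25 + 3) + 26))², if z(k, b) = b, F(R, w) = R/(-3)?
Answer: 100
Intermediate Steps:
F(R, w) = -R/3 (F(R, w) = R*(-⅓) = -R/3)
((z(5, 1) + F(-5, 2)*3) + ((-25 + 3) + 26))² = ((1 - ⅓*(-5)*3) + ((-25 + 3) + 26))² = ((1 + (5/3)*3) + (-22 + 26))² = ((1 + 5) + 4)² = (6 + 4)² = 10² = 100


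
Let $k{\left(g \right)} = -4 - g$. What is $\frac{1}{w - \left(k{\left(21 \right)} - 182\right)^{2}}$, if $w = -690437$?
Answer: $- \frac{1}{733286} \approx -1.3637 \cdot 10^{-6}$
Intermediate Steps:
$\frac{1}{w - \left(k{\left(21 \right)} - 182\right)^{2}} = \frac{1}{-690437 - \left(\left(-4 - 21\right) - 182\right)^{2}} = \frac{1}{-690437 - \left(-25 - 182\right)^{2}} = \frac{1}{-690437 - \left(-207\right)^{2}} = \frac{1}{-690437 - 42849} = \frac{1}{-733286} = - \frac{1}{733286}$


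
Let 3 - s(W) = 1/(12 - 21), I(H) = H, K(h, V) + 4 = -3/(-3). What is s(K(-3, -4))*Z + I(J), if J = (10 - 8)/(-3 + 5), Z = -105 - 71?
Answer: -4919/9 ≈ -546.56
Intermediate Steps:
K(h, V) = -3 (K(h, V) = -4 - 3/(-3) = -4 - 3*(-1/3) = -4 + 1 = -3)
Z = -176
J = 1 (J = 2/2 = 2*(1/2) = 1)
s(W) = 28/9 (s(W) = 3 - 1/(12 - 21) = 3 - 1/(-9) = 3 - 1*(-1/9) = 3 + 1/9 = 28/9)
s(K(-3, -4))*Z + I(J) = (28/9)*(-176) + 1 = -4928/9 + 1 = -4919/9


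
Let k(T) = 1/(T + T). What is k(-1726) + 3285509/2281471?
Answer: 11339295597/7875637892 ≈ 1.4398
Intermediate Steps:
k(T) = 1/(2*T)
k(-1726) + 3285509/2281471 = (½)/(-1726) + 3285509/2281471 = (½)*(-1/1726) + 3285509*(1/2281471) = -1/3452 + 3285509/2281471 = 11339295597/7875637892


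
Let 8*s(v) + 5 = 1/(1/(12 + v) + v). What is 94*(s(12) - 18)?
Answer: -2022739/1156 ≈ -1749.8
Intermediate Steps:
s(v) = -5/8 + 1/(8*(v + 1/(12 + v))) (s(v) = -5/8 + 1/(8*(1/(12 + v) + v)) = -5/8 + 1/(8*(v + 1/(12 + v))))
94*(s(12) - 18) = 94*((7 - 59*12 - 5*12²)/(8*(1 + 12² + 12*12)) - 18) = 94*((7 - 708 - 5*144)/(8*(1 + 144 + 144)) - 18) = 94*((⅛)*(7 - 708 - 720)/289 - 18) = 94*((⅛)*(1/289)*(-1421) - 18) = 94*(-1421/2312 - 18) = 94*(-43037/2312) = -2022739/1156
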